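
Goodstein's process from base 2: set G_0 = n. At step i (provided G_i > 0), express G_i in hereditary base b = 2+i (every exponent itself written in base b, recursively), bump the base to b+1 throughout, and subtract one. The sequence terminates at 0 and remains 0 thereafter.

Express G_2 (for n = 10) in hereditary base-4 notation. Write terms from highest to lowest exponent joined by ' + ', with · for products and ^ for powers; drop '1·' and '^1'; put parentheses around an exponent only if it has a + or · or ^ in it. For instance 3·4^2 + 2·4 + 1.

base 2: 10 = 2^(2 + 1) + 2; at 3: 3^(3 + 1) + 3 = 84; next = 83
base 3: 83 = 3^(3 + 1) + 2; at 4: 4^(4 + 1) + 2 = 1026; next = 1025
base 4: 1025 = 4^(4 + 1) + 1; at 5: 5^(5 + 1) + 1 = 15626; next = 15625

4^(4 + 1) + 1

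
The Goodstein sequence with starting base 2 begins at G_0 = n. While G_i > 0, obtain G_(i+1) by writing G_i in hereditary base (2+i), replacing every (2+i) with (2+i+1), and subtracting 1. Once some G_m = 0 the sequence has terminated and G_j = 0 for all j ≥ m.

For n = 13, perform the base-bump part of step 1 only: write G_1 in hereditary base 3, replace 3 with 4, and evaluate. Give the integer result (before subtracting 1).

i=0: 13 = 2^(2 + 1) + 2^2 + 1 (b=2); 2→3: 3^(3 + 1) + 3^3 + 1 = 109; 109−1 = 108
i=1: 108 = 3^(3 + 1) + 3^3 (b=3); 3→4: 4^(4 + 1) + 4^4 = 1280; 1280−1 = 1279

1280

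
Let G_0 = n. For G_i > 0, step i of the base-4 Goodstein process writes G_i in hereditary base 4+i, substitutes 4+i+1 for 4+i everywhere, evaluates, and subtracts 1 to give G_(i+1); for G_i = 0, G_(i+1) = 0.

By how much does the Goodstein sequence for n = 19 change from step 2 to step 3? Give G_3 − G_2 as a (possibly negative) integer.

G_0=19  [base 4] 4^2 + 3  →[4↦5]→  5^2 + 3 = 28  −1 ⇒ G_1=27
G_1=27  [base 5] 5^2 + 2  →[5↦6]→  6^2 + 2 = 38  −1 ⇒ G_2=37
G_2=37  [base 6] 6^2 + 1  →[6↦7]→  7^2 + 1 = 50  −1 ⇒ G_3=49

12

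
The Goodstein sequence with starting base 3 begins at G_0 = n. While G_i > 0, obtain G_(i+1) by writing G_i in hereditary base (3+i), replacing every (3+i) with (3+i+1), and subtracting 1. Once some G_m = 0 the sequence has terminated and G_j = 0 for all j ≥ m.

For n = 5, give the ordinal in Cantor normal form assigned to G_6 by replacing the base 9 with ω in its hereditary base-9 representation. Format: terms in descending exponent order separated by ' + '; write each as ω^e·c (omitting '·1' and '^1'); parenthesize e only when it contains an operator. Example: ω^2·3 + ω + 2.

base 3: 5 = 3 + 2; at 4: 4 + 2 = 6; next = 5
base 4: 5 = 4 + 1; at 5: 5 + 1 = 6; next = 5
base 5: 5 = 5; at 6: 6 = 6; next = 5
base 6: 5 = 5; at 7: 5 = 5; next = 4
base 7: 4 = 4; at 8: 4 = 4; next = 3
base 8: 3 = 3; at 9: 3 = 3; next = 2
base 9: 2 = 2; at 10: 2 = 2; next = 1

2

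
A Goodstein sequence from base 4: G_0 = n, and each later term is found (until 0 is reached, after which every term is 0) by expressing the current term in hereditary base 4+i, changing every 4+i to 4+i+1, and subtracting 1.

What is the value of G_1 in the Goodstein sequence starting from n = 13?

G_0 = 13. HB_4(13) = 3·4 + 1. Bump = 16. G_1 = 15.
G_1 = 15. HB_5(15) = 3·5. Bump = 18. G_2 = 17.

15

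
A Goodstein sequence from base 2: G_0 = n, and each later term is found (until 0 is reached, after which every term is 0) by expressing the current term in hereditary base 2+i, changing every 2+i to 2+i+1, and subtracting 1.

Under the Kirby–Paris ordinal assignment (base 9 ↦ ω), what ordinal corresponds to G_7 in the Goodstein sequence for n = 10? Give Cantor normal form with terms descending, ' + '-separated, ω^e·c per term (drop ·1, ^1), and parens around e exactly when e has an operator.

step 0: 10 = 2^(2 + 1) + 2; sub 3 for 2: 3^(3 + 1) + 3; = 84; G_1 = 84−1 = 83
step 1: 83 = 3^(3 + 1) + 2; sub 4 for 3: 4^(4 + 1) + 2; = 1026; G_2 = 1026−1 = 1025
step 2: 1025 = 4^(4 + 1) + 1; sub 5 for 4: 5^(5 + 1) + 1; = 15626; G_3 = 15626−1 = 15625
step 3: 15625 = 5^(5 + 1); sub 6 for 5: 6^(6 + 1); = 279936; G_4 = 279936−1 = 279935
step 4: 279935 = 5·6^6 + 5·6^5 + 5·6^4 + 5·6^3 + 5·6^2 + 5·6 + 5; sub 7 for 6: 5·7^7 + 5·7^5 + 5·7^4 + 5·7^3 + 5·7^2 + 5·7 + 5; = 4215755; G_5 = 4215755−1 = 4215754
step 5: 4215754 = 5·7^7 + 5·7^5 + 5·7^4 + 5·7^3 + 5·7^2 + 5·7 + 4; sub 8 for 7: 5·8^8 + 5·8^5 + 5·8^4 + 5·8^3 + 5·8^2 + 5·8 + 4; = 84073324; G_6 = 84073324−1 = 84073323
step 6: 84073323 = 5·8^8 + 5·8^5 + 5·8^4 + 5·8^3 + 5·8^2 + 5·8 + 3; sub 9 for 8: 5·9^9 + 5·9^5 + 5·9^4 + 5·9^3 + 5·9^2 + 5·9 + 3; = 1937434593; G_7 = 1937434593−1 = 1937434592

ω^ω·5 + ω^5·5 + ω^4·5 + ω^3·5 + ω^2·5 + ω·5 + 2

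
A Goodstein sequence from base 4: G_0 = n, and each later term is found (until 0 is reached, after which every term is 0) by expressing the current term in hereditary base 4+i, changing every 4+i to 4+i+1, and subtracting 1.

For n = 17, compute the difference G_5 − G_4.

4

17 —HB4→ 4^2 + 1 —bump→ 5^2 + 1 = 26 —(−1)→ 25
25 —HB5→ 5^2 —bump→ 6^2 = 36 —(−1)→ 35
35 —HB6→ 5·6 + 5 —bump→ 5·7 + 5 = 40 —(−1)→ 39
39 —HB7→ 5·7 + 4 —bump→ 5·8 + 4 = 44 —(−1)→ 43
43 —HB8→ 5·8 + 3 —bump→ 5·9 + 3 = 48 —(−1)→ 47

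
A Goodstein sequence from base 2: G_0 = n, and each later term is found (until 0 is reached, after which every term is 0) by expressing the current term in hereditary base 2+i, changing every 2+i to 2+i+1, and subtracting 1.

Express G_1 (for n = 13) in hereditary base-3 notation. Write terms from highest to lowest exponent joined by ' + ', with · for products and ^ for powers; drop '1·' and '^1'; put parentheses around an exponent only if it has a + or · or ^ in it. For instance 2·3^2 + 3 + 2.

[0] 13 ≡ 2^(2 + 1) + 2^2 + 1 (base 2). Lift 3: 109. −1: 108.
[1] 108 ≡ 3^(3 + 1) + 3^3 (base 3). Lift 4: 1280. −1: 1279.

3^(3 + 1) + 3^3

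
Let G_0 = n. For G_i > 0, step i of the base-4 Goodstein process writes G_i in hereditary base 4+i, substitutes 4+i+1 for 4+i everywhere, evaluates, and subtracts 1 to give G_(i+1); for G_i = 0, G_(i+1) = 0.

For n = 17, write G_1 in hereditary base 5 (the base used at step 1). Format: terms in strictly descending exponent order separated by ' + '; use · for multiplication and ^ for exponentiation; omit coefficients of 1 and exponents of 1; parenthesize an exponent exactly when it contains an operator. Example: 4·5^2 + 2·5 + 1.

i=0: 17 = 4^2 + 1 (b=4); 4→5: 5^2 + 1 = 26; 26−1 = 25
i=1: 25 = 5^2 (b=5); 5→6: 6^2 = 36; 36−1 = 35

5^2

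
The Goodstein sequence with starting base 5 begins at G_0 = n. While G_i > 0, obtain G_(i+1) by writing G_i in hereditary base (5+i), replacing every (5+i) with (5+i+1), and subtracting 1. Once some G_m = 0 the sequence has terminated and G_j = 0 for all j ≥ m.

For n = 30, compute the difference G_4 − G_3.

16

i=0: 30 = 5^2 + 5 (b=5); 5→6: 6^2 + 6 = 42; 42−1 = 41
i=1: 41 = 6^2 + 5 (b=6); 6→7: 7^2 + 5 = 54; 54−1 = 53
i=2: 53 = 7^2 + 4 (b=7); 7→8: 8^2 + 4 = 68; 68−1 = 67
i=3: 67 = 8^2 + 3 (b=8); 8→9: 9^2 + 3 = 84; 84−1 = 83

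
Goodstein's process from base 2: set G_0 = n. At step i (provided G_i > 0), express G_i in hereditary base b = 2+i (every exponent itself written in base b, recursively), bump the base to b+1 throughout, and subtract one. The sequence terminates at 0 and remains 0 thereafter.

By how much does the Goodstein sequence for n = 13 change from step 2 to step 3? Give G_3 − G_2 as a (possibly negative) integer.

[0] 13 ≡ 2^(2 + 1) + 2^2 + 1 (base 2). Lift 3: 109. −1: 108.
[1] 108 ≡ 3^(3 + 1) + 3^3 (base 3). Lift 4: 1280. −1: 1279.
[2] 1279 ≡ 4^(4 + 1) + 3·4^3 + 3·4^2 + 3·4 + 3 (base 4). Lift 5: 16093. −1: 16092.

14813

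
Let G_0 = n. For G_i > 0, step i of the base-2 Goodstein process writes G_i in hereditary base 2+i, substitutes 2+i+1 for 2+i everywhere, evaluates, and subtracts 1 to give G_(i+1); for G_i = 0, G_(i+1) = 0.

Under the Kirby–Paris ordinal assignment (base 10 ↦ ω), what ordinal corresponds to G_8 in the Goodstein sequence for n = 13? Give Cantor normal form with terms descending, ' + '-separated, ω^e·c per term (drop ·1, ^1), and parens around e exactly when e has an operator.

13 —HB2→ 2^(2 + 1) + 2^2 + 1 —bump→ 3^(3 + 1) + 3^3 + 1 = 109 —(−1)→ 108
108 —HB3→ 3^(3 + 1) + 3^3 —bump→ 4^(4 + 1) + 4^4 = 1280 —(−1)→ 1279
1279 —HB4→ 4^(4 + 1) + 3·4^3 + 3·4^2 + 3·4 + 3 —bump→ 5^(5 + 1) + 3·5^3 + 3·5^2 + 3·5 + 3 = 16093 —(−1)→ 16092
16092 —HB5→ 5^(5 + 1) + 3·5^3 + 3·5^2 + 3·5 + 2 —bump→ 6^(6 + 1) + 3·6^3 + 3·6^2 + 3·6 + 2 = 280712 —(−1)→ 280711
280711 —HB6→ 6^(6 + 1) + 3·6^3 + 3·6^2 + 3·6 + 1 —bump→ 7^(7 + 1) + 3·7^3 + 3·7^2 + 3·7 + 1 = 5765999 —(−1)→ 5765998
5765998 —HB7→ 7^(7 + 1) + 3·7^3 + 3·7^2 + 3·7 —bump→ 8^(8 + 1) + 3·8^3 + 3·8^2 + 3·8 = 134219480 —(−1)→ 134219479
134219479 —HB8→ 8^(8 + 1) + 3·8^3 + 3·8^2 + 2·8 + 7 —bump→ 9^(9 + 1) + 3·9^3 + 3·9^2 + 2·9 + 7 = 3486786856 —(−1)→ 3486786855
3486786855 —HB9→ 9^(9 + 1) + 3·9^3 + 3·9^2 + 2·9 + 6 —bump→ 10^(10 + 1) + 3·10^3 + 3·10^2 + 2·10 + 6 = 100000003326 —(−1)→ 100000003325
100000003325 —HB10→ 10^(10 + 1) + 3·10^3 + 3·10^2 + 2·10 + 5 —bump→ 11^(11 + 1) + 3·11^3 + 3·11^2 + 2·11 + 5 = 3138428381104 —(−1)→ 3138428381103

ω^(ω + 1) + ω^3·3 + ω^2·3 + ω·2 + 5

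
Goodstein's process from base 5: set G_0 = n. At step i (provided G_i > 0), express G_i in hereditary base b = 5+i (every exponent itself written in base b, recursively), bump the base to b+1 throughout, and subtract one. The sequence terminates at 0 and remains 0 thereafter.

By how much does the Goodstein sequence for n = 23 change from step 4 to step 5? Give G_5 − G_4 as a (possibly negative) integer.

G_0=23  [base 5] 4·5 + 3  →[5↦6]→  4·6 + 3 = 27  −1 ⇒ G_1=26
G_1=26  [base 6] 4·6 + 2  →[6↦7]→  4·7 + 2 = 30  −1 ⇒ G_2=29
G_2=29  [base 7] 4·7 + 1  →[7↦8]→  4·8 + 1 = 33  −1 ⇒ G_3=32
G_3=32  [base 8] 4·8  →[8↦9]→  4·9 = 36  −1 ⇒ G_4=35
G_4=35  [base 9] 3·9 + 8  →[9↦10]→  3·10 + 8 = 38  −1 ⇒ G_5=37

2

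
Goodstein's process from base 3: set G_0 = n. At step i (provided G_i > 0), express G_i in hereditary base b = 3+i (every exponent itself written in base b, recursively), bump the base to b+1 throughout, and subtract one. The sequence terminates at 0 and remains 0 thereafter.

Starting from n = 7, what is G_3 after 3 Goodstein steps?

9

G_0 = 7. HB_3(7) = 2·3 + 1. Bump = 9. G_1 = 8.
G_1 = 8. HB_4(8) = 2·4. Bump = 10. G_2 = 9.
G_2 = 9. HB_5(9) = 5 + 4. Bump = 10. G_3 = 9.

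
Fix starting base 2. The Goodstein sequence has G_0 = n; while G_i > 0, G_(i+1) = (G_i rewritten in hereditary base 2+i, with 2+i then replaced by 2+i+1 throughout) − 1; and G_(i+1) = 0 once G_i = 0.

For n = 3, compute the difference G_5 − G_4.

-1

step 0: 3 = 2 + 1; sub 3 for 2: 3 + 1; = 4; G_1 = 4−1 = 3
step 1: 3 = 3; sub 4 for 3: 4; = 4; G_2 = 4−1 = 3
step 2: 3 = 3; sub 5 for 4: 3; = 3; G_3 = 3−1 = 2
step 3: 2 = 2; sub 6 for 5: 2; = 2; G_4 = 2−1 = 1
step 4: 1 = 1; sub 7 for 6: 1; = 1; G_5 = 1−1 = 0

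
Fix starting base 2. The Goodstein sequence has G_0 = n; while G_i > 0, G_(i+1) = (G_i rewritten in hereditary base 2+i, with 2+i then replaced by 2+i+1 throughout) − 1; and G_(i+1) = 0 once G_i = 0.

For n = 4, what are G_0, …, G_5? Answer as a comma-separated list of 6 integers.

step 0: 4 = 2^2; sub 3 for 2: 3^3; = 27; G_1 = 27−1 = 26
step 1: 26 = 2·3^2 + 2·3 + 2; sub 4 for 3: 2·4^2 + 2·4 + 2; = 42; G_2 = 42−1 = 41
step 2: 41 = 2·4^2 + 2·4 + 1; sub 5 for 4: 2·5^2 + 2·5 + 1; = 61; G_3 = 61−1 = 60
step 3: 60 = 2·5^2 + 2·5; sub 6 for 5: 2·6^2 + 2·6; = 84; G_4 = 84−1 = 83
step 4: 83 = 2·6^2 + 6 + 5; sub 7 for 6: 2·7^2 + 7 + 5; = 110; G_5 = 110−1 = 109

4, 26, 41, 60, 83, 109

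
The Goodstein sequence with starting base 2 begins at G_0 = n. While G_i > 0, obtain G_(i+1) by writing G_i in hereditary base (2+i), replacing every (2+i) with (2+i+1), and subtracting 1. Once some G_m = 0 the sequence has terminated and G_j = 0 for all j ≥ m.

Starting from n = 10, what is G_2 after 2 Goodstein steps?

1025

[0] 10 ≡ 2^(2 + 1) + 2 (base 2). Lift 3: 84. −1: 83.
[1] 83 ≡ 3^(3 + 1) + 2 (base 3). Lift 4: 1026. −1: 1025.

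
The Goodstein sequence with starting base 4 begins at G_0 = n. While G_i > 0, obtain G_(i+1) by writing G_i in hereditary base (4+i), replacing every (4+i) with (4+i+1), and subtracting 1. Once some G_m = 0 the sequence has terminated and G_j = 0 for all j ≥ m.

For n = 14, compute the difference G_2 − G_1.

2

i=0: 14 = 3·4 + 2 (b=4); 4→5: 3·5 + 2 = 17; 17−1 = 16
i=1: 16 = 3·5 + 1 (b=5); 5→6: 3·6 + 1 = 19; 19−1 = 18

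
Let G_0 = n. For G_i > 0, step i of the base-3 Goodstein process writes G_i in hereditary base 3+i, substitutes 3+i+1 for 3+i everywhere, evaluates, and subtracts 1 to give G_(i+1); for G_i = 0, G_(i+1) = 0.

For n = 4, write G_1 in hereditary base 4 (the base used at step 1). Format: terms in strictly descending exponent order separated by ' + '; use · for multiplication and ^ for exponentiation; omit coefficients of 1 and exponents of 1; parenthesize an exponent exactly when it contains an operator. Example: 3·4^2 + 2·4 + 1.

4

G_0=4  [base 3] 3 + 1  →[3↦4]→  4 + 1 = 5  −1 ⇒ G_1=4
G_1=4  [base 4] 4  →[4↦5]→  5 = 5  −1 ⇒ G_2=4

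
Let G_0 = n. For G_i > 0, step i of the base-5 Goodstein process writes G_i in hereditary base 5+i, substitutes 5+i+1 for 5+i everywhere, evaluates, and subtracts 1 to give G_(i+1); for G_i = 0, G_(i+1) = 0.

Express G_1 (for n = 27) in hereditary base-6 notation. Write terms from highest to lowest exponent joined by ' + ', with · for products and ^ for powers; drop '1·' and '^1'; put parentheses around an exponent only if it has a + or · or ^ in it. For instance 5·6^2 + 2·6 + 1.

base 5: 27 = 5^2 + 2; at 6: 6^2 + 2 = 38; next = 37
base 6: 37 = 6^2 + 1; at 7: 7^2 + 1 = 50; next = 49

6^2 + 1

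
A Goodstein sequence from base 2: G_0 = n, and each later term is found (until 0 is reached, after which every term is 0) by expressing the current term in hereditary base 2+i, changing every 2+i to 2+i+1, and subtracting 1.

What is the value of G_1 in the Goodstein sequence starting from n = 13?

108

i=0: 13 = 2^(2 + 1) + 2^2 + 1 (b=2); 2→3: 3^(3 + 1) + 3^3 + 1 = 109; 109−1 = 108
i=1: 108 = 3^(3 + 1) + 3^3 (b=3); 3→4: 4^(4 + 1) + 4^4 = 1280; 1280−1 = 1279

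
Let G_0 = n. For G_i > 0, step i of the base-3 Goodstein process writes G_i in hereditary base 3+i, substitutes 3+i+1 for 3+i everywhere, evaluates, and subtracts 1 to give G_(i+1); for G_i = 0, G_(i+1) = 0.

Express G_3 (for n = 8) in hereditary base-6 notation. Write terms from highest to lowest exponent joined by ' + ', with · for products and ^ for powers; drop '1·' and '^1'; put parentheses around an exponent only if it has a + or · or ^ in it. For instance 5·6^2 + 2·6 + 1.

6 + 5

i=0: 8 = 2·3 + 2 (b=3); 3→4: 2·4 + 2 = 10; 10−1 = 9
i=1: 9 = 2·4 + 1 (b=4); 4→5: 2·5 + 1 = 11; 11−1 = 10
i=2: 10 = 2·5 (b=5); 5→6: 2·6 = 12; 12−1 = 11
i=3: 11 = 6 + 5 (b=6); 6→7: 7 + 5 = 12; 12−1 = 11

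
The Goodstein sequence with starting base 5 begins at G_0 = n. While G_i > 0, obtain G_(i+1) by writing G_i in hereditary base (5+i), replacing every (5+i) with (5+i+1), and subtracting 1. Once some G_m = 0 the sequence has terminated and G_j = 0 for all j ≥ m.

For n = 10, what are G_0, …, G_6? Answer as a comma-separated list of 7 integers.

(0) 10|_5 = 2·5 ↦ 2·6|_6 = 12 ⇒ 11
(1) 11|_6 = 6 + 5 ↦ 7 + 5|_7 = 12 ⇒ 11
(2) 11|_7 = 7 + 4 ↦ 8 + 4|_8 = 12 ⇒ 11
(3) 11|_8 = 8 + 3 ↦ 9 + 3|_9 = 12 ⇒ 11
(4) 11|_9 = 9 + 2 ↦ 10 + 2|_10 = 12 ⇒ 11
(5) 11|_10 = 10 + 1 ↦ 11 + 1|_11 = 12 ⇒ 11

10, 11, 11, 11, 11, 11, 11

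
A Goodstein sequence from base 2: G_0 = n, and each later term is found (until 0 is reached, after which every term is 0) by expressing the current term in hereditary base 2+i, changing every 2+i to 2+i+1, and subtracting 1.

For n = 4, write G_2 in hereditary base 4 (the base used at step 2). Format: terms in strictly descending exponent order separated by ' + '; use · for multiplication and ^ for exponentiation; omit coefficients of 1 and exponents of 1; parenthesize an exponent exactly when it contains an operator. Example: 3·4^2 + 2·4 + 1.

2·4^2 + 2·4 + 1

i=0: 4 = 2^2 (b=2); 2→3: 3^3 = 27; 27−1 = 26
i=1: 26 = 2·3^2 + 2·3 + 2 (b=3); 3→4: 2·4^2 + 2·4 + 2 = 42; 42−1 = 41
i=2: 41 = 2·4^2 + 2·4 + 1 (b=4); 4→5: 2·5^2 + 2·5 + 1 = 61; 61−1 = 60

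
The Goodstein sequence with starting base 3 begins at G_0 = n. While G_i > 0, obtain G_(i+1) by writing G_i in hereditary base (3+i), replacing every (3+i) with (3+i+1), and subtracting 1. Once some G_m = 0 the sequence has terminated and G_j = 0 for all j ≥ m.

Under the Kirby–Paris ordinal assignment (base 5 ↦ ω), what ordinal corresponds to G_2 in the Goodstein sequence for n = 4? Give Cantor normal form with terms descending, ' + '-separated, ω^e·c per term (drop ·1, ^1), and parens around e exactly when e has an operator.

4

G_0=4  [base 3] 3 + 1  →[3↦4]→  4 + 1 = 5  −1 ⇒ G_1=4
G_1=4  [base 4] 4  →[4↦5]→  5 = 5  −1 ⇒ G_2=4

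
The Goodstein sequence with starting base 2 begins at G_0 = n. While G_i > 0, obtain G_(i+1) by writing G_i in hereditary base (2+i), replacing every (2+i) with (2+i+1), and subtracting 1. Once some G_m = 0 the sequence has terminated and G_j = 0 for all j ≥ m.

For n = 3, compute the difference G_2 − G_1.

G_0=3  [base 2] 2 + 1  →[2↦3]→  3 + 1 = 4  −1 ⇒ G_1=3
G_1=3  [base 3] 3  →[3↦4]→  4 = 4  −1 ⇒ G_2=3

0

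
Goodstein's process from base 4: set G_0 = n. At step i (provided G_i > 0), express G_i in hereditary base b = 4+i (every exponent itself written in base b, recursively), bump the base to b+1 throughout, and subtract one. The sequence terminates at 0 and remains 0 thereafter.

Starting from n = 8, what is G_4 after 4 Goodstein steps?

(0) 8|_4 = 2·4 ↦ 2·5|_5 = 10 ⇒ 9
(1) 9|_5 = 5 + 4 ↦ 6 + 4|_6 = 10 ⇒ 9
(2) 9|_6 = 6 + 3 ↦ 7 + 3|_7 = 10 ⇒ 9
(3) 9|_7 = 7 + 2 ↦ 8 + 2|_8 = 10 ⇒ 9
(4) 9|_8 = 8 + 1 ↦ 9 + 1|_9 = 10 ⇒ 9

9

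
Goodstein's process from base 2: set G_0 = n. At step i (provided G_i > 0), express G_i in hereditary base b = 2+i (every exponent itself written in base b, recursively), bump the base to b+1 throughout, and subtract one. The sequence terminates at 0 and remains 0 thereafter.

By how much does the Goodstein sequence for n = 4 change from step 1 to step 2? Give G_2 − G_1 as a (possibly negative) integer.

15

G_0=4  [base 2] 2^2  →[2↦3]→  3^3 = 27  −1 ⇒ G_1=26
G_1=26  [base 3] 2·3^2 + 2·3 + 2  →[3↦4]→  2·4^2 + 2·4 + 2 = 42  −1 ⇒ G_2=41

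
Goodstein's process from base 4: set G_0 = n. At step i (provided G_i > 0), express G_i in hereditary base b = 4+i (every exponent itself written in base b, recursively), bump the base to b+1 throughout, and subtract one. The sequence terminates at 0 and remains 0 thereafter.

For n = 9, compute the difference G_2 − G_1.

1

i=0: 9 = 2·4 + 1 (b=4); 4→5: 2·5 + 1 = 11; 11−1 = 10
i=1: 10 = 2·5 (b=5); 5→6: 2·6 = 12; 12−1 = 11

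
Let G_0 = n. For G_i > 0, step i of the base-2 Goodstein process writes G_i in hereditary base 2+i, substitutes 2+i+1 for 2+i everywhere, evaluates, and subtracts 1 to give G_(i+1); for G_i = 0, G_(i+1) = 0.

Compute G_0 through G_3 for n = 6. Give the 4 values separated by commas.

(0) 6|_2 = 2^2 + 2 ↦ 3^3 + 3|_3 = 30 ⇒ 29
(1) 29|_3 = 3^3 + 2 ↦ 4^4 + 2|_4 = 258 ⇒ 257
(2) 257|_4 = 4^4 + 1 ↦ 5^5 + 1|_5 = 3126 ⇒ 3125

6, 29, 257, 3125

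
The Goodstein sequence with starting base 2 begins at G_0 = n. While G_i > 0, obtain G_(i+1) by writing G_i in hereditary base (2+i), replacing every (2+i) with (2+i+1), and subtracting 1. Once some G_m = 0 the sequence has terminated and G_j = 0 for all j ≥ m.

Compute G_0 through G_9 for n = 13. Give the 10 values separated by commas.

13, 108, 1279, 16092, 280711, 5765998, 134219479, 3486786855, 100000003325, 3138428381103

i=0: 13 = 2^(2 + 1) + 2^2 + 1 (b=2); 2→3: 3^(3 + 1) + 3^3 + 1 = 109; 109−1 = 108
i=1: 108 = 3^(3 + 1) + 3^3 (b=3); 3→4: 4^(4 + 1) + 4^4 = 1280; 1280−1 = 1279
i=2: 1279 = 4^(4 + 1) + 3·4^3 + 3·4^2 + 3·4 + 3 (b=4); 4→5: 5^(5 + 1) + 3·5^3 + 3·5^2 + 3·5 + 3 = 16093; 16093−1 = 16092
i=3: 16092 = 5^(5 + 1) + 3·5^3 + 3·5^2 + 3·5 + 2 (b=5); 5→6: 6^(6 + 1) + 3·6^3 + 3·6^2 + 3·6 + 2 = 280712; 280712−1 = 280711
i=4: 280711 = 6^(6 + 1) + 3·6^3 + 3·6^2 + 3·6 + 1 (b=6); 6→7: 7^(7 + 1) + 3·7^3 + 3·7^2 + 3·7 + 1 = 5765999; 5765999−1 = 5765998
i=5: 5765998 = 7^(7 + 1) + 3·7^3 + 3·7^2 + 3·7 (b=7); 7→8: 8^(8 + 1) + 3·8^3 + 3·8^2 + 3·8 = 134219480; 134219480−1 = 134219479
i=6: 134219479 = 8^(8 + 1) + 3·8^3 + 3·8^2 + 2·8 + 7 (b=8); 8→9: 9^(9 + 1) + 3·9^3 + 3·9^2 + 2·9 + 7 = 3486786856; 3486786856−1 = 3486786855
i=7: 3486786855 = 9^(9 + 1) + 3·9^3 + 3·9^2 + 2·9 + 6 (b=9); 9→10: 10^(10 + 1) + 3·10^3 + 3·10^2 + 2·10 + 6 = 100000003326; 100000003326−1 = 100000003325
i=8: 100000003325 = 10^(10 + 1) + 3·10^3 + 3·10^2 + 2·10 + 5 (b=10); 10→11: 11^(11 + 1) + 3·11^3 + 3·11^2 + 2·11 + 5 = 3138428381104; 3138428381104−1 = 3138428381103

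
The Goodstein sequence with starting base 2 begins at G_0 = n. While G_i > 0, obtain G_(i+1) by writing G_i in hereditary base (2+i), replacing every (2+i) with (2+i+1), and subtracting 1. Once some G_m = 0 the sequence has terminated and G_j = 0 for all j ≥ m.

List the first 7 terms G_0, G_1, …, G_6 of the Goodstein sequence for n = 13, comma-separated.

13, 108, 1279, 16092, 280711, 5765998, 134219479

i=0: 13 = 2^(2 + 1) + 2^2 + 1 (b=2); 2→3: 3^(3 + 1) + 3^3 + 1 = 109; 109−1 = 108
i=1: 108 = 3^(3 + 1) + 3^3 (b=3); 3→4: 4^(4 + 1) + 4^4 = 1280; 1280−1 = 1279
i=2: 1279 = 4^(4 + 1) + 3·4^3 + 3·4^2 + 3·4 + 3 (b=4); 4→5: 5^(5 + 1) + 3·5^3 + 3·5^2 + 3·5 + 3 = 16093; 16093−1 = 16092
i=3: 16092 = 5^(5 + 1) + 3·5^3 + 3·5^2 + 3·5 + 2 (b=5); 5→6: 6^(6 + 1) + 3·6^3 + 3·6^2 + 3·6 + 2 = 280712; 280712−1 = 280711
i=4: 280711 = 6^(6 + 1) + 3·6^3 + 3·6^2 + 3·6 + 1 (b=6); 6→7: 7^(7 + 1) + 3·7^3 + 3·7^2 + 3·7 + 1 = 5765999; 5765999−1 = 5765998
i=5: 5765998 = 7^(7 + 1) + 3·7^3 + 3·7^2 + 3·7 (b=7); 7→8: 8^(8 + 1) + 3·8^3 + 3·8^2 + 3·8 = 134219480; 134219480−1 = 134219479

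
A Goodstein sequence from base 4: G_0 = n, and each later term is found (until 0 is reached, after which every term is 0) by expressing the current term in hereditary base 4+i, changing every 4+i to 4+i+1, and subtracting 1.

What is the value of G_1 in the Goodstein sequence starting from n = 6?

6 —HB4→ 4 + 2 —bump→ 5 + 2 = 7 —(−1)→ 6
6 —HB5→ 5 + 1 —bump→ 6 + 1 = 7 —(−1)→ 6

6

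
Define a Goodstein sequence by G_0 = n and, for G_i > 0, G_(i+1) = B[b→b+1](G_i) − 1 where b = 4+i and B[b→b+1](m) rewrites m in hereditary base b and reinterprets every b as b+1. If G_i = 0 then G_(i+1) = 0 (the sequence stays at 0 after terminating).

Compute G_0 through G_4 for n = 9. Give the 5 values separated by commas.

9, 10, 11, 11, 11

G_0 = 9. HB_4(9) = 2·4 + 1. Bump = 11. G_1 = 10.
G_1 = 10. HB_5(10) = 2·5. Bump = 12. G_2 = 11.
G_2 = 11. HB_6(11) = 6 + 5. Bump = 12. G_3 = 11.
G_3 = 11. HB_7(11) = 7 + 4. Bump = 12. G_4 = 11.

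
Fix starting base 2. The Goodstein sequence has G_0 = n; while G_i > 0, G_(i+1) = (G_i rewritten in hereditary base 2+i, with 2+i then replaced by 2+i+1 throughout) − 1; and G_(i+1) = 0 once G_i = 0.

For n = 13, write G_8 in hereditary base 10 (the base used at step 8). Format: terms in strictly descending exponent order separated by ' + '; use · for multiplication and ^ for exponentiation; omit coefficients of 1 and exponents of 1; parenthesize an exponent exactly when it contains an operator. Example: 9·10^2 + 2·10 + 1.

[0] 13 ≡ 2^(2 + 1) + 2^2 + 1 (base 2). Lift 3: 109. −1: 108.
[1] 108 ≡ 3^(3 + 1) + 3^3 (base 3). Lift 4: 1280. −1: 1279.
[2] 1279 ≡ 4^(4 + 1) + 3·4^3 + 3·4^2 + 3·4 + 3 (base 4). Lift 5: 16093. −1: 16092.
[3] 16092 ≡ 5^(5 + 1) + 3·5^3 + 3·5^2 + 3·5 + 2 (base 5). Lift 6: 280712. −1: 280711.
[4] 280711 ≡ 6^(6 + 1) + 3·6^3 + 3·6^2 + 3·6 + 1 (base 6). Lift 7: 5765999. −1: 5765998.
[5] 5765998 ≡ 7^(7 + 1) + 3·7^3 + 3·7^2 + 3·7 (base 7). Lift 8: 134219480. −1: 134219479.
[6] 134219479 ≡ 8^(8 + 1) + 3·8^3 + 3·8^2 + 2·8 + 7 (base 8). Lift 9: 3486786856. −1: 3486786855.
[7] 3486786855 ≡ 9^(9 + 1) + 3·9^3 + 3·9^2 + 2·9 + 6 (base 9). Lift 10: 100000003326. −1: 100000003325.

10^(10 + 1) + 3·10^3 + 3·10^2 + 2·10 + 5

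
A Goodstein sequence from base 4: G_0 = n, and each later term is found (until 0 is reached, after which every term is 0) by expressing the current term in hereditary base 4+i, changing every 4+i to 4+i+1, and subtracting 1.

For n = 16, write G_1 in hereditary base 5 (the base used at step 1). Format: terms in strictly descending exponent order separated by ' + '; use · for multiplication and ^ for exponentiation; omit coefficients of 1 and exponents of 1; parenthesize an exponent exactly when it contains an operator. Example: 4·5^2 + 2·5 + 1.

16 —HB4→ 4^2 —bump→ 5^2 = 25 —(−1)→ 24
24 —HB5→ 4·5 + 4 —bump→ 4·6 + 4 = 28 —(−1)→ 27

4·5 + 4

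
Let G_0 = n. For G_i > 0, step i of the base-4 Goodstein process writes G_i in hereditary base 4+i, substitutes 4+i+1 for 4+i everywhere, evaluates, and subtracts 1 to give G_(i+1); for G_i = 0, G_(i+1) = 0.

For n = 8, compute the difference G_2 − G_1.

0

i=0: 8 = 2·4 (b=4); 4→5: 2·5 = 10; 10−1 = 9
i=1: 9 = 5 + 4 (b=5); 5→6: 6 + 4 = 10; 10−1 = 9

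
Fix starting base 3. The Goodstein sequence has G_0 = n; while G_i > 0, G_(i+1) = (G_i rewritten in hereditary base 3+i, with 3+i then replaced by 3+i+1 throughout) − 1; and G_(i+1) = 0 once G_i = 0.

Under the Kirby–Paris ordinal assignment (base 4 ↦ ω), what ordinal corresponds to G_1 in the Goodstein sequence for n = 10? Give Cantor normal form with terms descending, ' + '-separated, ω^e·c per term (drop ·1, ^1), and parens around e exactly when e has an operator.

G_0=10  [base 3] 3^2 + 1  →[3↦4]→  4^2 + 1 = 17  −1 ⇒ G_1=16
G_1=16  [base 4] 4^2  →[4↦5]→  5^2 = 25  −1 ⇒ G_2=24

ω^2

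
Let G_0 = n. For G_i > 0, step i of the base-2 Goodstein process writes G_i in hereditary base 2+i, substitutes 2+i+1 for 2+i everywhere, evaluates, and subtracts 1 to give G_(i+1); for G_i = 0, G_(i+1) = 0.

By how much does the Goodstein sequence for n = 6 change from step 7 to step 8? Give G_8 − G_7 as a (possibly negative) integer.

(0) 6|_2 = 2^2 + 2 ↦ 3^3 + 3|_3 = 30 ⇒ 29
(1) 29|_3 = 3^3 + 2 ↦ 4^4 + 2|_4 = 258 ⇒ 257
(2) 257|_4 = 4^4 + 1 ↦ 5^5 + 1|_5 = 3126 ⇒ 3125
(3) 3125|_5 = 5^5 ↦ 6^6|_6 = 46656 ⇒ 46655
(4) 46655|_6 = 5·6^5 + 5·6^4 + 5·6^3 + 5·6^2 + 5·6 + 5 ↦ 5·7^5 + 5·7^4 + 5·7^3 + 5·7^2 + 5·7 + 5|_7 = 98040 ⇒ 98039
(5) 98039|_7 = 5·7^5 + 5·7^4 + 5·7^3 + 5·7^2 + 5·7 + 4 ↦ 5·8^5 + 5·8^4 + 5·8^3 + 5·8^2 + 5·8 + 4|_8 = 187244 ⇒ 187243
(6) 187243|_8 = 5·8^5 + 5·8^4 + 5·8^3 + 5·8^2 + 5·8 + 3 ↦ 5·9^5 + 5·9^4 + 5·9^3 + 5·9^2 + 5·9 + 3|_9 = 332148 ⇒ 332147
(7) 332147|_9 = 5·9^5 + 5·9^4 + 5·9^3 + 5·9^2 + 5·9 + 2 ↦ 5·10^5 + 5·10^4 + 5·10^3 + 5·10^2 + 5·10 + 2|_10 = 555552 ⇒ 555551

223404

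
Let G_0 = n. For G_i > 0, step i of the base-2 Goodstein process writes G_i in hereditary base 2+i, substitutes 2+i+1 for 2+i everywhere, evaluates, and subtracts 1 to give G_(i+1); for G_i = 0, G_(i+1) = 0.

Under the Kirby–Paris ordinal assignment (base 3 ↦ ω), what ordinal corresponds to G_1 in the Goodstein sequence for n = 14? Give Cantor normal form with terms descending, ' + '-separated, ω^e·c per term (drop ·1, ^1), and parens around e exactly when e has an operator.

(0) 14|_2 = 2^(2 + 1) + 2^2 + 2 ↦ 3^(3 + 1) + 3^3 + 3|_3 = 111 ⇒ 110
(1) 110|_3 = 3^(3 + 1) + 3^3 + 2 ↦ 4^(4 + 1) + 4^4 + 2|_4 = 1282 ⇒ 1281

ω^(ω + 1) + ω^ω + 2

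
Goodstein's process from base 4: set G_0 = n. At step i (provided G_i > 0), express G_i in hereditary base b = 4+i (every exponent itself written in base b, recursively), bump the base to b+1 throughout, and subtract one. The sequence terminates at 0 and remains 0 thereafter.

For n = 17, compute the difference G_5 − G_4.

4

[0] 17 ≡ 4^2 + 1 (base 4). Lift 5: 26. −1: 25.
[1] 25 ≡ 5^2 (base 5). Lift 6: 36. −1: 35.
[2] 35 ≡ 5·6 + 5 (base 6). Lift 7: 40. −1: 39.
[3] 39 ≡ 5·7 + 4 (base 7). Lift 8: 44. −1: 43.
[4] 43 ≡ 5·8 + 3 (base 8). Lift 9: 48. −1: 47.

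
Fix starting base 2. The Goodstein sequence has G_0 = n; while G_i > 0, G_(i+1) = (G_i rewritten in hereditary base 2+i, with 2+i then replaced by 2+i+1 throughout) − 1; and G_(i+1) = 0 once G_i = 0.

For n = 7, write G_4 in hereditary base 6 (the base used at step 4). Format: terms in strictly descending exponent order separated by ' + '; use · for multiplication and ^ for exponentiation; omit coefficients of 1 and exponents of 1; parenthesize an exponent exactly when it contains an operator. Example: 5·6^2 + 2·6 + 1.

step 0: 7 = 2^2 + 2 + 1; sub 3 for 2: 3^3 + 3 + 1; = 31; G_1 = 31−1 = 30
step 1: 30 = 3^3 + 3; sub 4 for 3: 4^4 + 4; = 260; G_2 = 260−1 = 259
step 2: 259 = 4^4 + 3; sub 5 for 4: 5^5 + 3; = 3128; G_3 = 3128−1 = 3127
step 3: 3127 = 5^5 + 2; sub 6 for 5: 6^6 + 2; = 46658; G_4 = 46658−1 = 46657
step 4: 46657 = 6^6 + 1; sub 7 for 6: 7^7 + 1; = 823544; G_5 = 823544−1 = 823543

6^6 + 1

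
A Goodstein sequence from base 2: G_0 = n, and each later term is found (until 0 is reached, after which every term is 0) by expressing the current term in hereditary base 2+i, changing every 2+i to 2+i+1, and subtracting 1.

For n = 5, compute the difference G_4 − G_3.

308

base 2: 5 = 2^2 + 1; at 3: 3^3 + 1 = 28; next = 27
base 3: 27 = 3^3; at 4: 4^4 = 256; next = 255
base 4: 255 = 3·4^3 + 3·4^2 + 3·4 + 3; at 5: 3·5^3 + 3·5^2 + 3·5 + 3 = 468; next = 467
base 5: 467 = 3·5^3 + 3·5^2 + 3·5 + 2; at 6: 3·6^3 + 3·6^2 + 3·6 + 2 = 776; next = 775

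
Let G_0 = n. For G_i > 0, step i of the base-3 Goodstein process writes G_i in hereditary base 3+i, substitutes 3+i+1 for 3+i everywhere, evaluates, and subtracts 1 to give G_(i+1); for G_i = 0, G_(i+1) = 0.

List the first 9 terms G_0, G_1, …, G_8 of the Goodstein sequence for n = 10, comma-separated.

10 —HB3→ 3^2 + 1 —bump→ 4^2 + 1 = 17 —(−1)→ 16
16 —HB4→ 4^2 —bump→ 5^2 = 25 —(−1)→ 24
24 —HB5→ 4·5 + 4 —bump→ 4·6 + 4 = 28 —(−1)→ 27
27 —HB6→ 4·6 + 3 —bump→ 4·7 + 3 = 31 —(−1)→ 30
30 —HB7→ 4·7 + 2 —bump→ 4·8 + 2 = 34 —(−1)→ 33
33 —HB8→ 4·8 + 1 —bump→ 4·9 + 1 = 37 —(−1)→ 36
36 —HB9→ 4·9 —bump→ 4·10 = 40 —(−1)→ 39
39 —HB10→ 3·10 + 9 —bump→ 3·11 + 9 = 42 —(−1)→ 41

10, 16, 24, 27, 30, 33, 36, 39, 41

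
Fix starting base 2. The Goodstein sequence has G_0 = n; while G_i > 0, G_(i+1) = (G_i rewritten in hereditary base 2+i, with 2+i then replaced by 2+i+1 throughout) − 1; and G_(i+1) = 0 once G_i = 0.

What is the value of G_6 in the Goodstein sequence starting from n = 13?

134219479

i=0: 13 = 2^(2 + 1) + 2^2 + 1 (b=2); 2→3: 3^(3 + 1) + 3^3 + 1 = 109; 109−1 = 108
i=1: 108 = 3^(3 + 1) + 3^3 (b=3); 3→4: 4^(4 + 1) + 4^4 = 1280; 1280−1 = 1279
i=2: 1279 = 4^(4 + 1) + 3·4^3 + 3·4^2 + 3·4 + 3 (b=4); 4→5: 5^(5 + 1) + 3·5^3 + 3·5^2 + 3·5 + 3 = 16093; 16093−1 = 16092
i=3: 16092 = 5^(5 + 1) + 3·5^3 + 3·5^2 + 3·5 + 2 (b=5); 5→6: 6^(6 + 1) + 3·6^3 + 3·6^2 + 3·6 + 2 = 280712; 280712−1 = 280711
i=4: 280711 = 6^(6 + 1) + 3·6^3 + 3·6^2 + 3·6 + 1 (b=6); 6→7: 7^(7 + 1) + 3·7^3 + 3·7^2 + 3·7 + 1 = 5765999; 5765999−1 = 5765998
i=5: 5765998 = 7^(7 + 1) + 3·7^3 + 3·7^2 + 3·7 (b=7); 7→8: 8^(8 + 1) + 3·8^3 + 3·8^2 + 3·8 = 134219480; 134219480−1 = 134219479
i=6: 134219479 = 8^(8 + 1) + 3·8^3 + 3·8^2 + 2·8 + 7 (b=8); 8→9: 9^(9 + 1) + 3·9^3 + 3·9^2 + 2·9 + 7 = 3486786856; 3486786856−1 = 3486786855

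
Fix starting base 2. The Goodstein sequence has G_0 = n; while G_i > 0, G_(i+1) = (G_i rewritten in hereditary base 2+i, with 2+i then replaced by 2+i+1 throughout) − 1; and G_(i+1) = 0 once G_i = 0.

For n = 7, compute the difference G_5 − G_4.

base 2: 7 = 2^2 + 2 + 1; at 3: 3^3 + 3 + 1 = 31; next = 30
base 3: 30 = 3^3 + 3; at 4: 4^4 + 4 = 260; next = 259
base 4: 259 = 4^4 + 3; at 5: 5^5 + 3 = 3128; next = 3127
base 5: 3127 = 5^5 + 2; at 6: 6^6 + 2 = 46658; next = 46657
base 6: 46657 = 6^6 + 1; at 7: 7^7 + 1 = 823544; next = 823543

776886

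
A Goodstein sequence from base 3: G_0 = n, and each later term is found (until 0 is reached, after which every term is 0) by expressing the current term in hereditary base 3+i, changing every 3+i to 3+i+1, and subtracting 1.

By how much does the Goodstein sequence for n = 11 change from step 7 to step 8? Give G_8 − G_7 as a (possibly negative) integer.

(0) 11|_3 = 3^2 + 2 ↦ 4^2 + 2|_4 = 18 ⇒ 17
(1) 17|_4 = 4^2 + 1 ↦ 5^2 + 1|_5 = 26 ⇒ 25
(2) 25|_5 = 5^2 ↦ 6^2|_6 = 36 ⇒ 35
(3) 35|_6 = 5·6 + 5 ↦ 5·7 + 5|_7 = 40 ⇒ 39
(4) 39|_7 = 5·7 + 4 ↦ 5·8 + 4|_8 = 44 ⇒ 43
(5) 43|_8 = 5·8 + 3 ↦ 5·9 + 3|_9 = 48 ⇒ 47
(6) 47|_9 = 5·9 + 2 ↦ 5·10 + 2|_10 = 52 ⇒ 51
(7) 51|_10 = 5·10 + 1 ↦ 5·11 + 1|_11 = 56 ⇒ 55

4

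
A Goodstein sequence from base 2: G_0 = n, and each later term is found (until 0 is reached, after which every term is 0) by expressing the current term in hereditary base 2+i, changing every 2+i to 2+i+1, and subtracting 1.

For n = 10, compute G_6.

84073323

[0] 10 ≡ 2^(2 + 1) + 2 (base 2). Lift 3: 84. −1: 83.
[1] 83 ≡ 3^(3 + 1) + 2 (base 3). Lift 4: 1026. −1: 1025.
[2] 1025 ≡ 4^(4 + 1) + 1 (base 4). Lift 5: 15626. −1: 15625.
[3] 15625 ≡ 5^(5 + 1) (base 5). Lift 6: 279936. −1: 279935.
[4] 279935 ≡ 5·6^6 + 5·6^5 + 5·6^4 + 5·6^3 + 5·6^2 + 5·6 + 5 (base 6). Lift 7: 4215755. −1: 4215754.
[5] 4215754 ≡ 5·7^7 + 5·7^5 + 5·7^4 + 5·7^3 + 5·7^2 + 5·7 + 4 (base 7). Lift 8: 84073324. −1: 84073323.
[6] 84073323 ≡ 5·8^8 + 5·8^5 + 5·8^4 + 5·8^3 + 5·8^2 + 5·8 + 3 (base 8). Lift 9: 1937434593. −1: 1937434592.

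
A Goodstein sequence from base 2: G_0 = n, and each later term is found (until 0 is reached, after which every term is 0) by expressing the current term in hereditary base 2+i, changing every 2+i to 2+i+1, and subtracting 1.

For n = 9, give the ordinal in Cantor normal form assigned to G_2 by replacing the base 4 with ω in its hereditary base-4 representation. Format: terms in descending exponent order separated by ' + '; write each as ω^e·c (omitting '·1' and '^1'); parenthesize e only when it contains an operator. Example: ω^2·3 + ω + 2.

ω^ω·3 + ω^3·3 + ω^2·3 + ω·3 + 3

step 0: 9 = 2^(2 + 1) + 1; sub 3 for 2: 3^(3 + 1) + 1; = 82; G_1 = 82−1 = 81
step 1: 81 = 3^(3 + 1); sub 4 for 3: 4^(4 + 1); = 1024; G_2 = 1024−1 = 1023
step 2: 1023 = 3·4^4 + 3·4^3 + 3·4^2 + 3·4 + 3; sub 5 for 4: 3·5^5 + 3·5^3 + 3·5^2 + 3·5 + 3; = 9843; G_3 = 9843−1 = 9842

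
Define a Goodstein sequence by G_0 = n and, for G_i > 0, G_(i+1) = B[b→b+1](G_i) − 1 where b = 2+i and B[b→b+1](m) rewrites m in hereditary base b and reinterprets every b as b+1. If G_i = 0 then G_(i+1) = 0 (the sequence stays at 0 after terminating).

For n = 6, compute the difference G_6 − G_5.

89204

(0) 6|_2 = 2^2 + 2 ↦ 3^3 + 3|_3 = 30 ⇒ 29
(1) 29|_3 = 3^3 + 2 ↦ 4^4 + 2|_4 = 258 ⇒ 257
(2) 257|_4 = 4^4 + 1 ↦ 5^5 + 1|_5 = 3126 ⇒ 3125
(3) 3125|_5 = 5^5 ↦ 6^6|_6 = 46656 ⇒ 46655
(4) 46655|_6 = 5·6^5 + 5·6^4 + 5·6^3 + 5·6^2 + 5·6 + 5 ↦ 5·7^5 + 5·7^4 + 5·7^3 + 5·7^2 + 5·7 + 5|_7 = 98040 ⇒ 98039
(5) 98039|_7 = 5·7^5 + 5·7^4 + 5·7^3 + 5·7^2 + 5·7 + 4 ↦ 5·8^5 + 5·8^4 + 5·8^3 + 5·8^2 + 5·8 + 4|_8 = 187244 ⇒ 187243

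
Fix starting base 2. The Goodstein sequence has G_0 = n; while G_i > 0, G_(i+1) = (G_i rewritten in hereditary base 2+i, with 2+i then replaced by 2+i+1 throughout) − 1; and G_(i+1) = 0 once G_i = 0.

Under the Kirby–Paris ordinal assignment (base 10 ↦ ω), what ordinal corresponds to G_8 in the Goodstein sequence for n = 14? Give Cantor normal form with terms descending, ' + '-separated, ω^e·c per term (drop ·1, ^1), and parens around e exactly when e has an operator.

G_0 = 14. HB_2(14) = 2^(2 + 1) + 2^2 + 2. Bump = 111. G_1 = 110.
G_1 = 110. HB_3(110) = 3^(3 + 1) + 3^3 + 2. Bump = 1282. G_2 = 1281.
G_2 = 1281. HB_4(1281) = 4^(4 + 1) + 4^4 + 1. Bump = 18751. G_3 = 18750.
G_3 = 18750. HB_5(18750) = 5^(5 + 1) + 5^5. Bump = 326592. G_4 = 326591.
G_4 = 326591. HB_6(326591) = 6^(6 + 1) + 5·6^5 + 5·6^4 + 5·6^3 + 5·6^2 + 5·6 + 5. Bump = 5862841. G_5 = 5862840.
G_5 = 5862840. HB_7(5862840) = 7^(7 + 1) + 5·7^5 + 5·7^4 + 5·7^3 + 5·7^2 + 5·7 + 4. Bump = 134404972. G_6 = 134404971.
G_6 = 134404971. HB_8(134404971) = 8^(8 + 1) + 5·8^5 + 5·8^4 + 5·8^3 + 5·8^2 + 5·8 + 3. Bump = 3487116549. G_7 = 3487116548.
G_7 = 3487116548. HB_9(3487116548) = 9^(9 + 1) + 5·9^5 + 5·9^4 + 5·9^3 + 5·9^2 + 5·9 + 2. Bump = 100000555552. G_8 = 100000555551.
G_8 = 100000555551. HB_10(100000555551) = 10^(10 + 1) + 5·10^5 + 5·10^4 + 5·10^3 + 5·10^2 + 5·10 + 1. Bump = 3138429262497. G_9 = 3138429262496.

ω^(ω + 1) + ω^5·5 + ω^4·5 + ω^3·5 + ω^2·5 + ω·5 + 1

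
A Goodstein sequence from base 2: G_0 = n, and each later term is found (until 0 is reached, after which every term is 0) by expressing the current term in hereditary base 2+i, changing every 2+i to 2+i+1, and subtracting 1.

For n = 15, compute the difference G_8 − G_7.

(0) 15|_2 = 2^(2 + 1) + 2^2 + 2 + 1 ↦ 3^(3 + 1) + 3^3 + 3 + 1|_3 = 112 ⇒ 111
(1) 111|_3 = 3^(3 + 1) + 3^3 + 3 ↦ 4^(4 + 1) + 4^4 + 4|_4 = 1284 ⇒ 1283
(2) 1283|_4 = 4^(4 + 1) + 4^4 + 3 ↦ 5^(5 + 1) + 5^5 + 3|_5 = 18753 ⇒ 18752
(3) 18752|_5 = 5^(5 + 1) + 5^5 + 2 ↦ 6^(6 + 1) + 6^6 + 2|_6 = 326594 ⇒ 326593
(4) 326593|_6 = 6^(6 + 1) + 6^6 + 1 ↦ 7^(7 + 1) + 7^7 + 1|_7 = 6588345 ⇒ 6588344
(5) 6588344|_7 = 7^(7 + 1) + 7^7 ↦ 8^(8 + 1) + 8^8|_8 = 150994944 ⇒ 150994943
(6) 150994943|_8 = 8^(8 + 1) + 7·8^7 + 7·8^6 + 7·8^5 + 7·8^4 + 7·8^3 + 7·8^2 + 7·8 + 7 ↦ 9^(9 + 1) + 7·9^7 + 7·9^6 + 7·9^5 + 7·9^4 + 7·9^3 + 7·9^2 + 7·9 + 7|_9 = 3524450281 ⇒ 3524450280
(7) 3524450280|_9 = 9^(9 + 1) + 7·9^7 + 7·9^6 + 7·9^5 + 7·9^4 + 7·9^3 + 7·9^2 + 7·9 + 6 ↦ 10^(10 + 1) + 7·10^7 + 7·10^6 + 7·10^5 + 7·10^4 + 7·10^3 + 7·10^2 + 7·10 + 6|_10 = 100077777776 ⇒ 100077777775

96553327495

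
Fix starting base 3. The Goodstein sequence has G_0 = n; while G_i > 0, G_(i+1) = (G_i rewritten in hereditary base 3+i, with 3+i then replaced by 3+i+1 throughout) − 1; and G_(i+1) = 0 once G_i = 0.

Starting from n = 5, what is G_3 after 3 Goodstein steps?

5

5 —HB3→ 3 + 2 —bump→ 4 + 2 = 6 —(−1)→ 5
5 —HB4→ 4 + 1 —bump→ 5 + 1 = 6 —(−1)→ 5
5 —HB5→ 5 —bump→ 6 = 6 —(−1)→ 5
5 —HB6→ 5 —bump→ 5 = 5 —(−1)→ 4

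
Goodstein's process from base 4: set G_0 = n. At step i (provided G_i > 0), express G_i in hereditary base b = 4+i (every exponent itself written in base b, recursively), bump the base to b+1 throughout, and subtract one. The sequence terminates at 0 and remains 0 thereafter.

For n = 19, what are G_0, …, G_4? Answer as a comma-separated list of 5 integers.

(0) 19|_4 = 4^2 + 3 ↦ 5^2 + 3|_5 = 28 ⇒ 27
(1) 27|_5 = 5^2 + 2 ↦ 6^2 + 2|_6 = 38 ⇒ 37
(2) 37|_6 = 6^2 + 1 ↦ 7^2 + 1|_7 = 50 ⇒ 49
(3) 49|_7 = 7^2 ↦ 8^2|_8 = 64 ⇒ 63

19, 27, 37, 49, 63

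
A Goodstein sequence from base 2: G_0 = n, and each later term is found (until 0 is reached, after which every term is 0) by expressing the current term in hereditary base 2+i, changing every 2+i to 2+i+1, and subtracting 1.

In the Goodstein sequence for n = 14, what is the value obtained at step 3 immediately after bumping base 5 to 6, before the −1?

G_0=14  [base 2] 2^(2 + 1) + 2^2 + 2  →[2↦3]→  3^(3 + 1) + 3^3 + 3 = 111  −1 ⇒ G_1=110
G_1=110  [base 3] 3^(3 + 1) + 3^3 + 2  →[3↦4]→  4^(4 + 1) + 4^4 + 2 = 1282  −1 ⇒ G_2=1281
G_2=1281  [base 4] 4^(4 + 1) + 4^4 + 1  →[4↦5]→  5^(5 + 1) + 5^5 + 1 = 18751  −1 ⇒ G_3=18750
G_3=18750  [base 5] 5^(5 + 1) + 5^5  →[5↦6]→  6^(6 + 1) + 6^6 = 326592  −1 ⇒ G_4=326591

326592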